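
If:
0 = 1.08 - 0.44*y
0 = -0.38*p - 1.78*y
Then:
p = -11.50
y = 2.45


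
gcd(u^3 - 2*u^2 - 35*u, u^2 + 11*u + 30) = u + 5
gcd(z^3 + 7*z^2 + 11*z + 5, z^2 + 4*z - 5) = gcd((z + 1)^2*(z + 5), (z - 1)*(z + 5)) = z + 5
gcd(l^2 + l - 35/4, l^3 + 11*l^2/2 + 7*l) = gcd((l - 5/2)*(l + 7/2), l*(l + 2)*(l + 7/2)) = l + 7/2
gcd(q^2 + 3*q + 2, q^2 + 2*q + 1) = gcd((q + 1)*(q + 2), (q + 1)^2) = q + 1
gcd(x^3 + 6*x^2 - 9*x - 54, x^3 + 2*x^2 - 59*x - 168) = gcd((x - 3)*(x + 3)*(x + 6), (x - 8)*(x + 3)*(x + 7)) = x + 3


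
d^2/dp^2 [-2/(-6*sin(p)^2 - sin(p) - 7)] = 2*(-144*sin(p)^4 - 18*sin(p)^3 + 383*sin(p)^2 + 43*sin(p) - 82)/(6*sin(p)^2 + sin(p) + 7)^3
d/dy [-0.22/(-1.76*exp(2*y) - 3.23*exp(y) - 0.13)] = (-0.7744*exp(y) - 0.7106)*exp(y)/(1.76*exp(2*y) + 3.23*exp(y) + 0.13)^2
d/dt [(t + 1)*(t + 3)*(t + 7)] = 3*t^2 + 22*t + 31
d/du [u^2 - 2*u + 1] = 2*u - 2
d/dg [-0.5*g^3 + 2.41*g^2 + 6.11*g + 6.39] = -1.5*g^2 + 4.82*g + 6.11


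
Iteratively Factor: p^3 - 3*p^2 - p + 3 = (p + 1)*(p^2 - 4*p + 3) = (p - 1)*(p + 1)*(p - 3)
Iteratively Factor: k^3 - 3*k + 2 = (k - 1)*(k^2 + k - 2) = (k - 1)^2*(k + 2)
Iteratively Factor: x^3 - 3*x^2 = (x - 3)*(x^2) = x*(x - 3)*(x)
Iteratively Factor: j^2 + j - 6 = (j + 3)*(j - 2)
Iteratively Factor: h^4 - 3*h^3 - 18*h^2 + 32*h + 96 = (h - 4)*(h^3 + h^2 - 14*h - 24) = (h - 4)*(h + 2)*(h^2 - h - 12) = (h - 4)^2*(h + 2)*(h + 3)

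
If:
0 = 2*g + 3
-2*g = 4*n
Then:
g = -3/2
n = 3/4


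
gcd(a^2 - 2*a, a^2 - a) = a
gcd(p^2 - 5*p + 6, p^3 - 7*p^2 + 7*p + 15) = p - 3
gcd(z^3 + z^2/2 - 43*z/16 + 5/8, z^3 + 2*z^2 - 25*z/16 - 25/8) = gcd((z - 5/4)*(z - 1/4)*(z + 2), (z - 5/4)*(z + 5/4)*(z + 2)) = z^2 + 3*z/4 - 5/2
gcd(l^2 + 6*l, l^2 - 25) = 1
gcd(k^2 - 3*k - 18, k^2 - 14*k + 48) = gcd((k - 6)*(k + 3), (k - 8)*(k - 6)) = k - 6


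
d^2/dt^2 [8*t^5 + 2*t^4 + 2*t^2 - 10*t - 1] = 160*t^3 + 24*t^2 + 4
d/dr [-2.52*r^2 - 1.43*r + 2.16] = -5.04*r - 1.43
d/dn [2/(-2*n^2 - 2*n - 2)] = (2*n + 1)/(n^2 + n + 1)^2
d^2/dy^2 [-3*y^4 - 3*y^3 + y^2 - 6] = -36*y^2 - 18*y + 2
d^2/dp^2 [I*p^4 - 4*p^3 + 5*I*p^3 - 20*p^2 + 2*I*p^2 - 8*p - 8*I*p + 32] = 12*I*p^2 + p*(-24 + 30*I) - 40 + 4*I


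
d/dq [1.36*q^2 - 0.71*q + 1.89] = 2.72*q - 0.71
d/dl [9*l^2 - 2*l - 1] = 18*l - 2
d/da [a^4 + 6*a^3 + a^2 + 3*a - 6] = 4*a^3 + 18*a^2 + 2*a + 3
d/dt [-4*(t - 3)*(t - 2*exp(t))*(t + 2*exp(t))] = -12*t^2 + 32*t*exp(2*t) + 24*t - 80*exp(2*t)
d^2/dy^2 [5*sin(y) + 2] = -5*sin(y)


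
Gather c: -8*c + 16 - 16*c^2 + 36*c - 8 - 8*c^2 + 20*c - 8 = -24*c^2 + 48*c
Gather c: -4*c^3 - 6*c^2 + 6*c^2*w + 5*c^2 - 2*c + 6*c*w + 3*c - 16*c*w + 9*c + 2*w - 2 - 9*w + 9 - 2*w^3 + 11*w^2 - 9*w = -4*c^3 + c^2*(6*w - 1) + c*(10 - 10*w) - 2*w^3 + 11*w^2 - 16*w + 7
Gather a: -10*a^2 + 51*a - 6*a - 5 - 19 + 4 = -10*a^2 + 45*a - 20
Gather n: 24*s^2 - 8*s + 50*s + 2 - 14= 24*s^2 + 42*s - 12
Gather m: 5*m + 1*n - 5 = 5*m + n - 5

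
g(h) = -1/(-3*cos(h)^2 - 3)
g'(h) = 6*sin(h)*cos(h)/(-3*cos(h)^2 - 3)^2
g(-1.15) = 0.29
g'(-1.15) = -0.18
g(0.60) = 0.20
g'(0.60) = 0.11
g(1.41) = 0.33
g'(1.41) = 0.10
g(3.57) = 0.18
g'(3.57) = 0.08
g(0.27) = 0.17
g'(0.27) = 0.05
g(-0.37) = 0.18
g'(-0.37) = -0.06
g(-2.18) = 0.25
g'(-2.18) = 0.18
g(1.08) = 0.27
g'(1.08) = 0.19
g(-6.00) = 0.17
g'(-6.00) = 0.05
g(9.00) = 0.18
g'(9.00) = -0.07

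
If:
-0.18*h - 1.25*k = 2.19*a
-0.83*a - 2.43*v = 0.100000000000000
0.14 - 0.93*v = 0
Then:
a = -0.56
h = 6.82808653970722 - 6.94444444444444*k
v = 0.15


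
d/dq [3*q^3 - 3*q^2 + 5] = 3*q*(3*q - 2)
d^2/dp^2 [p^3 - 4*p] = 6*p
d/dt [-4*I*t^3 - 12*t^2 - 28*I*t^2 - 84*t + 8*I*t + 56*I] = -12*I*t^2 - t*(24 + 56*I) - 84 + 8*I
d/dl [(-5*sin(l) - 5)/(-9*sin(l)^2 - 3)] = 5*(-3*sin(l)^2 - 6*sin(l) + 1)*cos(l)/(3*(3*sin(l)^2 + 1)^2)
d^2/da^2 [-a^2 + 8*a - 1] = -2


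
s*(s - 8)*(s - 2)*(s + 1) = s^4 - 9*s^3 + 6*s^2 + 16*s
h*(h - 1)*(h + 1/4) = h^3 - 3*h^2/4 - h/4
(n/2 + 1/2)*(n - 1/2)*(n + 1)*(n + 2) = n^4/2 + 7*n^3/4 + 3*n^2/2 - n/4 - 1/2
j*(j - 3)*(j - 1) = j^3 - 4*j^2 + 3*j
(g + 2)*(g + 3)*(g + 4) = g^3 + 9*g^2 + 26*g + 24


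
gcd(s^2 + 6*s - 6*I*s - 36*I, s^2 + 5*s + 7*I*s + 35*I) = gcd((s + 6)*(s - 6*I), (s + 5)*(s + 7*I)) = 1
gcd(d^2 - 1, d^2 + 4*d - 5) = d - 1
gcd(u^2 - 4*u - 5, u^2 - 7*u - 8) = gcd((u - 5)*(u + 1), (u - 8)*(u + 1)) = u + 1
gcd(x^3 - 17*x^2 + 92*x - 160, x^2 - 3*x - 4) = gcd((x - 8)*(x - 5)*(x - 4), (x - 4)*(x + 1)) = x - 4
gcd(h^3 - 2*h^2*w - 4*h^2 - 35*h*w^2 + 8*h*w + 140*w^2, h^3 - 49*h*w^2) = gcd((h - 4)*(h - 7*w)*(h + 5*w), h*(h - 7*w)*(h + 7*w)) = -h + 7*w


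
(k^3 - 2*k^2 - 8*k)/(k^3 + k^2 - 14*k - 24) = k/(k + 3)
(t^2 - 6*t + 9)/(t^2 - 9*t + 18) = (t - 3)/(t - 6)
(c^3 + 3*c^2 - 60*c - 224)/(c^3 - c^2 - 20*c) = (c^2 - c - 56)/(c*(c - 5))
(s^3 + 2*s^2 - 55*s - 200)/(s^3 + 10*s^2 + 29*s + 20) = (s^2 - 3*s - 40)/(s^2 + 5*s + 4)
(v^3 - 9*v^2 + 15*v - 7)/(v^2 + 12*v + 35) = (v^3 - 9*v^2 + 15*v - 7)/(v^2 + 12*v + 35)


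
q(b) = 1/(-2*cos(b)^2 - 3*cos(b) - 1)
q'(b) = (-4*sin(b)*cos(b) - 3*sin(b))/(-2*cos(b)^2 - 3*cos(b) - 1)^2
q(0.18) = -0.17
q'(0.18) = -0.04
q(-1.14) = -0.38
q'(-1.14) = 0.63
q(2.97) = 70.15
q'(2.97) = 790.98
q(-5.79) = -0.19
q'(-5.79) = -0.11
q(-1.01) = -0.32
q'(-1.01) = 0.43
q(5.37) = -0.28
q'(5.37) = 0.34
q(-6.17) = -0.17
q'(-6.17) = -0.02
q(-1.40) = -0.64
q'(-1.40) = 1.48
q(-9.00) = 13.68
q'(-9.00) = -49.74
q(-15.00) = 8.01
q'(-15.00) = -1.62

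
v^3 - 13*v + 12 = (v - 3)*(v - 1)*(v + 4)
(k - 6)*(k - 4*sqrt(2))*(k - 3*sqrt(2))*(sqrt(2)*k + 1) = sqrt(2)*k^4 - 13*k^3 - 6*sqrt(2)*k^3 + 17*sqrt(2)*k^2 + 78*k^2 - 102*sqrt(2)*k + 24*k - 144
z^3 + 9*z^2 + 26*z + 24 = (z + 2)*(z + 3)*(z + 4)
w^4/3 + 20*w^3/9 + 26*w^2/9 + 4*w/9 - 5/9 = (w/3 + 1/3)*(w - 1/3)*(w + 1)*(w + 5)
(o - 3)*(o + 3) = o^2 - 9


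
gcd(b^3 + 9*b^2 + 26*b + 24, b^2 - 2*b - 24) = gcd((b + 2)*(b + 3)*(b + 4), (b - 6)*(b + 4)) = b + 4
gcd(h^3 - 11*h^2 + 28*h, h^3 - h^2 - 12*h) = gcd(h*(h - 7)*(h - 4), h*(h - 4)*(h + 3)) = h^2 - 4*h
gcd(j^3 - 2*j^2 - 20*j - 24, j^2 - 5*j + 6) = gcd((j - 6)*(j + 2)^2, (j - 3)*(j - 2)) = 1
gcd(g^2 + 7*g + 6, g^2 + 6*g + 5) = g + 1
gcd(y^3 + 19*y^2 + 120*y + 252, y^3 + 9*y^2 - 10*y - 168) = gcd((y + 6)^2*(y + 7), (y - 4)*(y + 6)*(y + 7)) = y^2 + 13*y + 42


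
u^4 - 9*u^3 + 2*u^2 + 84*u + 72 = (u - 6)^2*(u + 1)*(u + 2)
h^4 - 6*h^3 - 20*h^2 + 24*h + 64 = (h - 8)*(h - 2)*(h + 2)^2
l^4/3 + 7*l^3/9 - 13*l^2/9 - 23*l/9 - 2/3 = (l/3 + 1/3)*(l - 2)*(l + 1/3)*(l + 3)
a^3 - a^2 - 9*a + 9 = (a - 3)*(a - 1)*(a + 3)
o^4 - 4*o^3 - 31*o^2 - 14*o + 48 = (o - 8)*(o - 1)*(o + 2)*(o + 3)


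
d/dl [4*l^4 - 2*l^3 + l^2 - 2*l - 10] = 16*l^3 - 6*l^2 + 2*l - 2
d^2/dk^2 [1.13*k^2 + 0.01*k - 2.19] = 2.26000000000000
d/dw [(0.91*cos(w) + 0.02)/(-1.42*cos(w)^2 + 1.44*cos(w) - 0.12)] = (-1.2922*cos(w)^2 - 0.0568*cos(w) + 0.138)*sin(w)/(2.0164*cos(w)^4 - 4.0896*cos(w)^3 + 2.4144*cos(w)^2 - 0.3456*cos(w) + 0.0144)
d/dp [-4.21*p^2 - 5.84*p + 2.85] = -8.42*p - 5.84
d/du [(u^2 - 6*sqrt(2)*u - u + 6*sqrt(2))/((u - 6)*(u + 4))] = (-u^2 + 6*sqrt(2)*u^2 - 48*u - 12*sqrt(2)*u + 24 + 156*sqrt(2))/(u^4 - 4*u^3 - 44*u^2 + 96*u + 576)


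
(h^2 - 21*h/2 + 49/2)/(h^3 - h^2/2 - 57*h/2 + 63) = (h - 7)/(h^2 + 3*h - 18)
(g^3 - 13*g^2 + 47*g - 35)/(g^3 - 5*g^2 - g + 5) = (g - 7)/(g + 1)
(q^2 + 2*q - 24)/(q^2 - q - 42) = (q - 4)/(q - 7)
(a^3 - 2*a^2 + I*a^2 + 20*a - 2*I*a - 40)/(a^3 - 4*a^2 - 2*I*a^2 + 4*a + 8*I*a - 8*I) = (a^2 + I*a + 20)/(a^2 - 2*a*(1 + I) + 4*I)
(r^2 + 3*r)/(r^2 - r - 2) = r*(r + 3)/(r^2 - r - 2)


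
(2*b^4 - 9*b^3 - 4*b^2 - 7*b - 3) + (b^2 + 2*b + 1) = 2*b^4 - 9*b^3 - 3*b^2 - 5*b - 2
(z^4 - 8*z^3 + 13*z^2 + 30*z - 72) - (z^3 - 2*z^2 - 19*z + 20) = z^4 - 9*z^3 + 15*z^2 + 49*z - 92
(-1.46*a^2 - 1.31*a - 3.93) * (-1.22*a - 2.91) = 1.7812*a^3 + 5.8468*a^2 + 8.6067*a + 11.4363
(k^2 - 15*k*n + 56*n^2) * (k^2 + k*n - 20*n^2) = k^4 - 14*k^3*n + 21*k^2*n^2 + 356*k*n^3 - 1120*n^4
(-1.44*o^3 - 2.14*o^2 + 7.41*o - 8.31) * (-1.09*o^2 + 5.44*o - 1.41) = 1.5696*o^5 - 5.501*o^4 - 17.6881*o^3 + 52.3857*o^2 - 55.6545*o + 11.7171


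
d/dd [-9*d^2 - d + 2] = -18*d - 1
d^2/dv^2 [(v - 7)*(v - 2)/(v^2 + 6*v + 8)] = 6*(-5*v^3 + 6*v^2 + 156*v + 296)/(v^6 + 18*v^5 + 132*v^4 + 504*v^3 + 1056*v^2 + 1152*v + 512)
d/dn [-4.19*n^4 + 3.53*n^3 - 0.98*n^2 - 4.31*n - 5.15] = -16.76*n^3 + 10.59*n^2 - 1.96*n - 4.31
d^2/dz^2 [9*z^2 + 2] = 18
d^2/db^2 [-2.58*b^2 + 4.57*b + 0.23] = -5.16000000000000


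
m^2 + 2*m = m*(m + 2)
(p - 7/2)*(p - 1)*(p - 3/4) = p^3 - 21*p^2/4 + 55*p/8 - 21/8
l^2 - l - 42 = (l - 7)*(l + 6)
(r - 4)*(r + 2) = r^2 - 2*r - 8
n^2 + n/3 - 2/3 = (n - 2/3)*(n + 1)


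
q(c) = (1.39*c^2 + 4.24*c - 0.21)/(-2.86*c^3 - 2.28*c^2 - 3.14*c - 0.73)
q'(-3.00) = -0.07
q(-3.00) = -0.01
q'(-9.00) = 0.00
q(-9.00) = 0.04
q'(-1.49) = -0.75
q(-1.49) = -0.41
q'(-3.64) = -0.03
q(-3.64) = 0.02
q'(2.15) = 0.15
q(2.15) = -0.33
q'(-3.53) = -0.03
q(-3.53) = 0.02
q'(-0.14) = -31.12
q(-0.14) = 2.37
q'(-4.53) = -0.01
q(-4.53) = 0.04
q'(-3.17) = -0.06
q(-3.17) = 0.00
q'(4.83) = 0.03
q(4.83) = -0.13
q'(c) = (2.78*c + 4.24)/(-2.86*c^3 - 2.28*c^2 - 3.14*c - 0.73) + (1.39*c^2 + 4.24*c - 0.21)*(8.58*c^2 + 4.56*c + 3.14)/(-2.86*c^3 - 2.28*c^2 - 3.14*c - 0.73)^2 = (3.9754*c^4 + 24.2528*c^3 + 3.5008*c^2 - 2.987*c - 3.7546)/(8.1796*c^6 + 13.0416*c^5 + 23.1592*c^4 + 18.494*c^3 + 13.1884*c^2 + 4.5844*c + 0.5329)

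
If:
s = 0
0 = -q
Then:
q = 0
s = 0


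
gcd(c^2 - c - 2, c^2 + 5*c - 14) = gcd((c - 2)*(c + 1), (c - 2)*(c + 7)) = c - 2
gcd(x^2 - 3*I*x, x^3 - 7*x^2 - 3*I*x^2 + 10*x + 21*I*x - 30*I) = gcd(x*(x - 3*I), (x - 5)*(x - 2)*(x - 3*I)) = x - 3*I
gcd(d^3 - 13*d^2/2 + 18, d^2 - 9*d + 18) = d - 6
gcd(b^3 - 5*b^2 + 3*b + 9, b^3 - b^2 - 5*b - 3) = b^2 - 2*b - 3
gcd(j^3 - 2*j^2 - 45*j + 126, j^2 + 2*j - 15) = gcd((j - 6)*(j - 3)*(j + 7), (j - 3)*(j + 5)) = j - 3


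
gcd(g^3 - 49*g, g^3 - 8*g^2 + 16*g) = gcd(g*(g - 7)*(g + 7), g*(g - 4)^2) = g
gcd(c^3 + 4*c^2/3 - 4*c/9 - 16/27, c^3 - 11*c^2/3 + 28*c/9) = 1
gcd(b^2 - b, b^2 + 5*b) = b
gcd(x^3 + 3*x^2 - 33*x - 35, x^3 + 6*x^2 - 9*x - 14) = x^2 + 8*x + 7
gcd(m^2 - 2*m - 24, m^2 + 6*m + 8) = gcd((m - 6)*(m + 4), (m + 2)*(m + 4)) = m + 4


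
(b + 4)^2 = b^2 + 8*b + 16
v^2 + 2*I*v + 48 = (v - 6*I)*(v + 8*I)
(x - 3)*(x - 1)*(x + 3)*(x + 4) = x^4 + 3*x^3 - 13*x^2 - 27*x + 36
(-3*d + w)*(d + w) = -3*d^2 - 2*d*w + w^2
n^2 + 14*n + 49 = (n + 7)^2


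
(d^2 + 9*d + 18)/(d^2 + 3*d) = (d + 6)/d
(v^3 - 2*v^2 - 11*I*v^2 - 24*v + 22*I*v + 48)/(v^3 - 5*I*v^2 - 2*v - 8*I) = (v^3 + v^2*(-2 - 11*I) + v*(-24 + 22*I) + 48)/(v^3 - 5*I*v^2 - 2*v - 8*I)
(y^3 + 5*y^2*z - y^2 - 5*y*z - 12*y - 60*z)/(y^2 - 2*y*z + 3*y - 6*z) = (y^2 + 5*y*z - 4*y - 20*z)/(y - 2*z)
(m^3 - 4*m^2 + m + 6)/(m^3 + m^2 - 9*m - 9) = (m - 2)/(m + 3)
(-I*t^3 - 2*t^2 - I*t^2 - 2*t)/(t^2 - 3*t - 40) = t*(I*t^2 + 2*t + I*t + 2)/(-t^2 + 3*t + 40)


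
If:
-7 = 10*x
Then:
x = -7/10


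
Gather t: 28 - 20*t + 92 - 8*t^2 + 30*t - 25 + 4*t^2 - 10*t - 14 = 81 - 4*t^2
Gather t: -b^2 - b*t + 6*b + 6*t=-b^2 + 6*b + t*(6 - b)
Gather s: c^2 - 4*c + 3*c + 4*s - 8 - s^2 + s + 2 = c^2 - c - s^2 + 5*s - 6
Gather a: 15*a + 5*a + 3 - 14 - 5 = 20*a - 16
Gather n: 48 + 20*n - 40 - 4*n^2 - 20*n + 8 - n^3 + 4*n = -n^3 - 4*n^2 + 4*n + 16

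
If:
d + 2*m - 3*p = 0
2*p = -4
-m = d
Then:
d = 6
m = -6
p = -2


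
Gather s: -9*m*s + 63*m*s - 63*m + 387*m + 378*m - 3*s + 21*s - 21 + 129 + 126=702*m + s*(54*m + 18) + 234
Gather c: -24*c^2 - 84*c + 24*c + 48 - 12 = -24*c^2 - 60*c + 36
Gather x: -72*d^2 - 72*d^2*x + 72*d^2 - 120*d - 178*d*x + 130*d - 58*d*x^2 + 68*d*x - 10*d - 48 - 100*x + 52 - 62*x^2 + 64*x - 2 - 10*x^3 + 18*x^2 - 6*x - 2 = -10*x^3 + x^2*(-58*d - 44) + x*(-72*d^2 - 110*d - 42)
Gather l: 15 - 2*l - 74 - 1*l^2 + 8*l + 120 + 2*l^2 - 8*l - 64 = l^2 - 2*l - 3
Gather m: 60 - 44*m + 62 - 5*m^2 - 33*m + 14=-5*m^2 - 77*m + 136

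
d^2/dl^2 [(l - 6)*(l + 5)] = 2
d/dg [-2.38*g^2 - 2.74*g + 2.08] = -4.76*g - 2.74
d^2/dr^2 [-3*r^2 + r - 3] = -6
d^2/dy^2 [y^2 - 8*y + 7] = 2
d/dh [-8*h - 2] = -8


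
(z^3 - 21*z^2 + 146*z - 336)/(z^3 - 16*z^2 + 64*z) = (z^2 - 13*z + 42)/(z*(z - 8))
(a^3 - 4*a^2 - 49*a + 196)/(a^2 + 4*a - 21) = (a^2 - 11*a + 28)/(a - 3)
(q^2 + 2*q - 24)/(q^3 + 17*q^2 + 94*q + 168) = (q - 4)/(q^2 + 11*q + 28)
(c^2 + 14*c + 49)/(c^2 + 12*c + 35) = (c + 7)/(c + 5)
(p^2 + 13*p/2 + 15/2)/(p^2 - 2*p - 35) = (p + 3/2)/(p - 7)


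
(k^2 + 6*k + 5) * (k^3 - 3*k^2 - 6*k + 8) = k^5 + 3*k^4 - 19*k^3 - 43*k^2 + 18*k + 40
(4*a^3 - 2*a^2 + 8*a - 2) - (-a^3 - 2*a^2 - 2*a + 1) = 5*a^3 + 10*a - 3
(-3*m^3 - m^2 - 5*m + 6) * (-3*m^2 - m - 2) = 9*m^5 + 6*m^4 + 22*m^3 - 11*m^2 + 4*m - 12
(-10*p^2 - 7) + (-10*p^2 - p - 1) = -20*p^2 - p - 8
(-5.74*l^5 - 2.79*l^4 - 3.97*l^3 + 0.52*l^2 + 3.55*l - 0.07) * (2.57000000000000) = -14.7518*l^5 - 7.1703*l^4 - 10.2029*l^3 + 1.3364*l^2 + 9.1235*l - 0.1799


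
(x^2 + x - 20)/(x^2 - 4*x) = (x + 5)/x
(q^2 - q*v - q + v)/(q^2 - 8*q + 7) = (q - v)/(q - 7)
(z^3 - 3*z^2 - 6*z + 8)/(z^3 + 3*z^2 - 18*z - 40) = (z - 1)/(z + 5)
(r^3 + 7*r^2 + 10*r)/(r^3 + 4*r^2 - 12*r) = (r^2 + 7*r + 10)/(r^2 + 4*r - 12)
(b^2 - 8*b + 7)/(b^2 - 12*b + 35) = (b - 1)/(b - 5)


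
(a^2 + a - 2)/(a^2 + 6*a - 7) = (a + 2)/(a + 7)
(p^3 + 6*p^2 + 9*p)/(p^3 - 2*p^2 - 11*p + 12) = p*(p + 3)/(p^2 - 5*p + 4)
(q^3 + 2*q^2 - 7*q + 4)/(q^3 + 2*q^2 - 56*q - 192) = (q^2 - 2*q + 1)/(q^2 - 2*q - 48)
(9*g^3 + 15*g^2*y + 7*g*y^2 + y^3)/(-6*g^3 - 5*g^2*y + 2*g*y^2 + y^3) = (3*g + y)/(-2*g + y)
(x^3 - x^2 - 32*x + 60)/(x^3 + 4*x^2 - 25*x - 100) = (x^2 + 4*x - 12)/(x^2 + 9*x + 20)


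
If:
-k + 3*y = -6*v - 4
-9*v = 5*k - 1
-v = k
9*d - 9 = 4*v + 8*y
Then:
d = -16/27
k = -1/4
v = 1/4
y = -23/12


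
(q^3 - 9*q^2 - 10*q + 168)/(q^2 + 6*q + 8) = (q^2 - 13*q + 42)/(q + 2)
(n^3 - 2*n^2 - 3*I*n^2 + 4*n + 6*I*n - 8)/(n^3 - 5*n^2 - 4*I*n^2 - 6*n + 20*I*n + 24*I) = (n^2 + n*(-2 + I) - 2*I)/(n^2 - 5*n - 6)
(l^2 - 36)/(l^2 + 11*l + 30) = (l - 6)/(l + 5)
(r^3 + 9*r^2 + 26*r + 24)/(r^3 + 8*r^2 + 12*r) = (r^2 + 7*r + 12)/(r*(r + 6))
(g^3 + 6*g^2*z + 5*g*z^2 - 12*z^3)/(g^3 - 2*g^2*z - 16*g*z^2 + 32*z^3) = (g^2 + 2*g*z - 3*z^2)/(g^2 - 6*g*z + 8*z^2)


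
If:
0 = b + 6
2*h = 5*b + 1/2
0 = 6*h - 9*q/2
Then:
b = -6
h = -59/4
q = -59/3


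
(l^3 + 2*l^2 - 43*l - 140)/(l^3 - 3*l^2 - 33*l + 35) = (l + 4)/(l - 1)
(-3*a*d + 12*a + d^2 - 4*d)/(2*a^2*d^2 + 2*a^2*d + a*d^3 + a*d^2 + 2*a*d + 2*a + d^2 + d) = (-3*a*d + 12*a + d^2 - 4*d)/(2*a^2*d^2 + 2*a^2*d + a*d^3 + a*d^2 + 2*a*d + 2*a + d^2 + d)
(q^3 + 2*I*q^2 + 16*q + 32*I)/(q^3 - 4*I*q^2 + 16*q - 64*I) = (q + 2*I)/(q - 4*I)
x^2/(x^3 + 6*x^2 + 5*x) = x/(x^2 + 6*x + 5)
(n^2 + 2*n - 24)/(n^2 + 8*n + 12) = (n - 4)/(n + 2)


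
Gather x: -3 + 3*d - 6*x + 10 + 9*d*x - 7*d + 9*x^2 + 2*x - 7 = -4*d + 9*x^2 + x*(9*d - 4)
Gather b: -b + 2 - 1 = 1 - b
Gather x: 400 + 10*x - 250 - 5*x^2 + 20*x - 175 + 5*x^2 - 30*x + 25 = 0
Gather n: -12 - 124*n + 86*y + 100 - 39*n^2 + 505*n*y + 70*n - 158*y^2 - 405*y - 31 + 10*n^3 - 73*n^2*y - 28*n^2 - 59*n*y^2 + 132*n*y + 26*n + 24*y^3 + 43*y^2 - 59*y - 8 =10*n^3 + n^2*(-73*y - 67) + n*(-59*y^2 + 637*y - 28) + 24*y^3 - 115*y^2 - 378*y + 49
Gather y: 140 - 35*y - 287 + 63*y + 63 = 28*y - 84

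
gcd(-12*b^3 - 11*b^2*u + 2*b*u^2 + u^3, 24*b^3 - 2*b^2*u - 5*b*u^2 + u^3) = -3*b + u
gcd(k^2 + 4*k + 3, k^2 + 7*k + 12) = k + 3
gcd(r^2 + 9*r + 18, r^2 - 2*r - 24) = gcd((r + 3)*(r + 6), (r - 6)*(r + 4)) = 1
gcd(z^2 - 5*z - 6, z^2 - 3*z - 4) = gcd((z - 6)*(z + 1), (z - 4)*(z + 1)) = z + 1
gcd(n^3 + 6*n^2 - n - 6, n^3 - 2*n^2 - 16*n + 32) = 1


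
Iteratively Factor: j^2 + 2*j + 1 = (j + 1)*(j + 1)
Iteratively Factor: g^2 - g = (g)*(g - 1)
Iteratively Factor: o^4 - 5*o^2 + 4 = (o - 1)*(o^3 + o^2 - 4*o - 4) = (o - 1)*(o + 2)*(o^2 - o - 2) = (o - 1)*(o + 1)*(o + 2)*(o - 2)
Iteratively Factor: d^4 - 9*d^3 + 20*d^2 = (d)*(d^3 - 9*d^2 + 20*d) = d^2*(d^2 - 9*d + 20) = d^2*(d - 4)*(d - 5)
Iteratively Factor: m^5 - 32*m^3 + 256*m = (m + 4)*(m^4 - 4*m^3 - 16*m^2 + 64*m) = m*(m + 4)*(m^3 - 4*m^2 - 16*m + 64) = m*(m + 4)^2*(m^2 - 8*m + 16) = m*(m - 4)*(m + 4)^2*(m - 4)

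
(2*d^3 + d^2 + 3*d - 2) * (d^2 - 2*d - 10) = 2*d^5 - 3*d^4 - 19*d^3 - 18*d^2 - 26*d + 20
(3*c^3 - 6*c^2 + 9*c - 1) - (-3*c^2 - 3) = 3*c^3 - 3*c^2 + 9*c + 2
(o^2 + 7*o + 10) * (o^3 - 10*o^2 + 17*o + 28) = o^5 - 3*o^4 - 43*o^3 + 47*o^2 + 366*o + 280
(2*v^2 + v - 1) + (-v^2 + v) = v^2 + 2*v - 1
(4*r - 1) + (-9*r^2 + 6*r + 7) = -9*r^2 + 10*r + 6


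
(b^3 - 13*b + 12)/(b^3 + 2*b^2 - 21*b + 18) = (b + 4)/(b + 6)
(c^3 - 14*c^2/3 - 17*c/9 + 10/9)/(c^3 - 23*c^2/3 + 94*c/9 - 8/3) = (3*c^2 - 13*c - 10)/(3*c^2 - 22*c + 24)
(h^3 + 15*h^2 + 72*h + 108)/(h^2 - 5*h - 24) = (h^2 + 12*h + 36)/(h - 8)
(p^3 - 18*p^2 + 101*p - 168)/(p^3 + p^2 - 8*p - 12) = (p^2 - 15*p + 56)/(p^2 + 4*p + 4)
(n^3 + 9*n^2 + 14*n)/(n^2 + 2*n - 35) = n*(n + 2)/(n - 5)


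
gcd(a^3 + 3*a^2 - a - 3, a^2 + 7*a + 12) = a + 3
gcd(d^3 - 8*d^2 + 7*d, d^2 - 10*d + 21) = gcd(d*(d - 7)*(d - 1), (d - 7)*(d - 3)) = d - 7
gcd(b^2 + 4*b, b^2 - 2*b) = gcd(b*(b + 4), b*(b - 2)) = b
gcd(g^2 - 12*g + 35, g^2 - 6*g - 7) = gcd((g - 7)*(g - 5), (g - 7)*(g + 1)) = g - 7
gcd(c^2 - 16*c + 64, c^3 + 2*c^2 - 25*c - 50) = 1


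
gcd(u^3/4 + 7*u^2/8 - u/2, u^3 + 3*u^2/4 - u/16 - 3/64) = 1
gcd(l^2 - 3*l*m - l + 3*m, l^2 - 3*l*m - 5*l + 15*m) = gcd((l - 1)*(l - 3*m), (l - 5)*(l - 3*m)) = l - 3*m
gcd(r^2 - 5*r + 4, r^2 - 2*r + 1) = r - 1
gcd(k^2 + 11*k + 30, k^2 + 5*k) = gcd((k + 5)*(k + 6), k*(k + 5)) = k + 5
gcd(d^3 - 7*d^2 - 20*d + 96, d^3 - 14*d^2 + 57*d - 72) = d^2 - 11*d + 24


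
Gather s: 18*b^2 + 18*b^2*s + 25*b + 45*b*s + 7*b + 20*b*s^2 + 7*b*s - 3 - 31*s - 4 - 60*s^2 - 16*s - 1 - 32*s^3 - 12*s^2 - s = 18*b^2 + 32*b - 32*s^3 + s^2*(20*b - 72) + s*(18*b^2 + 52*b - 48) - 8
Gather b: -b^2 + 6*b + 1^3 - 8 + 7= -b^2 + 6*b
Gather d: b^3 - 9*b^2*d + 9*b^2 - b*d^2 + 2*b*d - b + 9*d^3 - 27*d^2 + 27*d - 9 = b^3 + 9*b^2 - b + 9*d^3 + d^2*(-b - 27) + d*(-9*b^2 + 2*b + 27) - 9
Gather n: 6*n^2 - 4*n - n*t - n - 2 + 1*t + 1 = 6*n^2 + n*(-t - 5) + t - 1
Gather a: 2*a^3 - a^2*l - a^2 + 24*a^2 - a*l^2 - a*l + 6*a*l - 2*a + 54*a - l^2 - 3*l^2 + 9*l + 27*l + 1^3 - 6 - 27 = 2*a^3 + a^2*(23 - l) + a*(-l^2 + 5*l + 52) - 4*l^2 + 36*l - 32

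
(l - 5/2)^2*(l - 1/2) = l^3 - 11*l^2/2 + 35*l/4 - 25/8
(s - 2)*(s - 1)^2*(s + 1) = s^4 - 3*s^3 + s^2 + 3*s - 2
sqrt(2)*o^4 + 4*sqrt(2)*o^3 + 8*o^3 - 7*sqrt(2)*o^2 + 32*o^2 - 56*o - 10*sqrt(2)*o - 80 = (o - 2)*(o + 5)*(o + 4*sqrt(2))*(sqrt(2)*o + sqrt(2))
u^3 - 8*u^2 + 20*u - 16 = (u - 4)*(u - 2)^2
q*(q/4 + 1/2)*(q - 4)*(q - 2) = q^4/4 - q^3 - q^2 + 4*q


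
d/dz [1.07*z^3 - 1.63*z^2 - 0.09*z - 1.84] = 3.21*z^2 - 3.26*z - 0.09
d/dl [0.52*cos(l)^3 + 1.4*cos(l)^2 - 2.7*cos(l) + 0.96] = (-1.56*cos(l)^2 - 2.8*cos(l) + 2.7)*sin(l)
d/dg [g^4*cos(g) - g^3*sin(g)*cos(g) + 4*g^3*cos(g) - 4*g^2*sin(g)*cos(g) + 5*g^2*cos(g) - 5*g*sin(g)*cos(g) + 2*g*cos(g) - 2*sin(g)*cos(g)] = -g^4*sin(g) - 4*g^3*sin(g) + 4*g^3*cos(g) - g^3*cos(2*g) - 5*g^2*sin(g) - 3*g^2*sin(2*g)/2 + 12*g^2*cos(g) - 4*g^2*cos(2*g) - 2*g*sin(g) - 4*g*sin(2*g) + 10*g*cos(g) - 5*g*cos(2*g) - 5*sin(2*g)/2 + 2*cos(g) - 2*cos(2*g)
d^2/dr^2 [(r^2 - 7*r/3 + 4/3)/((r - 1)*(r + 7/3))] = -198/(27*r^3 + 189*r^2 + 441*r + 343)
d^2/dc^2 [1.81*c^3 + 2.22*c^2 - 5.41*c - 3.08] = 10.86*c + 4.44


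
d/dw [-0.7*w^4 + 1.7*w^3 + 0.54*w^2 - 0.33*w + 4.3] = -2.8*w^3 + 5.1*w^2 + 1.08*w - 0.33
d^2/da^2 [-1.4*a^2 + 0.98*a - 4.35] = -2.80000000000000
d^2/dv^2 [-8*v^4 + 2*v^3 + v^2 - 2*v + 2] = -96*v^2 + 12*v + 2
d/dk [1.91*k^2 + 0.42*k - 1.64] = 3.82*k + 0.42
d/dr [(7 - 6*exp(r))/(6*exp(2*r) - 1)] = (36*exp(2*r) - 84*exp(r) + 6)*exp(r)/(36*exp(4*r) - 12*exp(2*r) + 1)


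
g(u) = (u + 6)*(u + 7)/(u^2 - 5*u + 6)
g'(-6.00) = 0.01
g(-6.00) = 0.00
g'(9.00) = -1.03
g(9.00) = 5.71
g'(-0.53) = 4.03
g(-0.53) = 3.96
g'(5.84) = -6.28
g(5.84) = 13.94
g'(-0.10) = 6.96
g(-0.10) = 6.25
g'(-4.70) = 0.09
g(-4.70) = 0.06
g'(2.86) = -4494.49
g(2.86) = -725.58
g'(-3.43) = 0.27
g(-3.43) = 0.26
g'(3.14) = -4536.44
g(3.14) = 580.70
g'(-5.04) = 0.06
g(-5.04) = 0.03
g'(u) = (5 - 2*u)*(u + 6)*(u + 7)/(u^2 - 5*u + 6)^2 + (u + 6)/(u^2 - 5*u + 6) + (u + 7)/(u^2 - 5*u + 6)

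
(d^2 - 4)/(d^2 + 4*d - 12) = (d + 2)/(d + 6)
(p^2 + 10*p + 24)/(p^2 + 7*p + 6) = (p + 4)/(p + 1)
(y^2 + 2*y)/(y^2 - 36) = y*(y + 2)/(y^2 - 36)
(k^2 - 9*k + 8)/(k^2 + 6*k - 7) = (k - 8)/(k + 7)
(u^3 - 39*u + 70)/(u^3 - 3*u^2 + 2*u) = (u^2 + 2*u - 35)/(u*(u - 1))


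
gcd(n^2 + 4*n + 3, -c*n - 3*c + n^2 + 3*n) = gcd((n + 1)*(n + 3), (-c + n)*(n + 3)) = n + 3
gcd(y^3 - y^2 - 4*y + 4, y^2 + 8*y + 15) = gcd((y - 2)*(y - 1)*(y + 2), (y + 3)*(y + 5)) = 1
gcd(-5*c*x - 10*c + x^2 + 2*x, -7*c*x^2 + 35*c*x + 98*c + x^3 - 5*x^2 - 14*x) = x + 2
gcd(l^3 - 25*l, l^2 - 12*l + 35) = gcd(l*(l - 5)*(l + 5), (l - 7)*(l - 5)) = l - 5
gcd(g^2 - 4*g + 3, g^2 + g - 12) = g - 3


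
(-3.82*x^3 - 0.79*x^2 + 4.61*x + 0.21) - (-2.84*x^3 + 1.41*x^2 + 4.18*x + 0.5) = -0.98*x^3 - 2.2*x^2 + 0.430000000000001*x - 0.29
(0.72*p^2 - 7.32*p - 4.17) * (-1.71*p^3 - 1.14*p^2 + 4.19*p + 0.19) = -1.2312*p^5 + 11.6964*p^4 + 18.4923*p^3 - 25.7802*p^2 - 18.8631*p - 0.7923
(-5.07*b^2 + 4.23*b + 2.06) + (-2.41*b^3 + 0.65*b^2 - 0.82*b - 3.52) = -2.41*b^3 - 4.42*b^2 + 3.41*b - 1.46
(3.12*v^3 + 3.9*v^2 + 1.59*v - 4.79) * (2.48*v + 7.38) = 7.7376*v^4 + 32.6976*v^3 + 32.7252*v^2 - 0.145*v - 35.3502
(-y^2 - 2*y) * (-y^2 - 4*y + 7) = y^4 + 6*y^3 + y^2 - 14*y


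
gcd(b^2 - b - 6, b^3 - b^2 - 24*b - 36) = b + 2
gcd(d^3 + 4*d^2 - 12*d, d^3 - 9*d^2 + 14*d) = d^2 - 2*d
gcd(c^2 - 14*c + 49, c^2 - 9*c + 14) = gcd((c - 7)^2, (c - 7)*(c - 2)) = c - 7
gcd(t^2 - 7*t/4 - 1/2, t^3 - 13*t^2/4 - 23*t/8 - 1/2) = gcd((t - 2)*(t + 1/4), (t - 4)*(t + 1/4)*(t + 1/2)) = t + 1/4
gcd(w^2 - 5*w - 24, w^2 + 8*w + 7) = 1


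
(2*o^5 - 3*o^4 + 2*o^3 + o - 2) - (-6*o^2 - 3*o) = 2*o^5 - 3*o^4 + 2*o^3 + 6*o^2 + 4*o - 2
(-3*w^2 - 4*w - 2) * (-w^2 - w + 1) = 3*w^4 + 7*w^3 + 3*w^2 - 2*w - 2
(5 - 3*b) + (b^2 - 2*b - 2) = b^2 - 5*b + 3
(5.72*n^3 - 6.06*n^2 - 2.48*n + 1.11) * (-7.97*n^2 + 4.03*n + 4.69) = -45.5884*n^5 + 71.3498*n^4 + 22.1706*n^3 - 47.2625*n^2 - 7.1579*n + 5.2059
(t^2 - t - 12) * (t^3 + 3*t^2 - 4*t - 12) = t^5 + 2*t^4 - 19*t^3 - 44*t^2 + 60*t + 144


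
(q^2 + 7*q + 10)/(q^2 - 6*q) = (q^2 + 7*q + 10)/(q*(q - 6))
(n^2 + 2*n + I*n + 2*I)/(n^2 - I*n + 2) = (n + 2)/(n - 2*I)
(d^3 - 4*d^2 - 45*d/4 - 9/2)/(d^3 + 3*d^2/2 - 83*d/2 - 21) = (d + 3/2)/(d + 7)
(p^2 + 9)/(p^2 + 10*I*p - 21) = (p - 3*I)/(p + 7*I)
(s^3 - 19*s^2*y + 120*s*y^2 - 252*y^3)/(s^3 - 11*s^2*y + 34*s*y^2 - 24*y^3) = (s^2 - 13*s*y + 42*y^2)/(s^2 - 5*s*y + 4*y^2)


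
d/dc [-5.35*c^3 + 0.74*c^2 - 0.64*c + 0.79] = -16.05*c^2 + 1.48*c - 0.64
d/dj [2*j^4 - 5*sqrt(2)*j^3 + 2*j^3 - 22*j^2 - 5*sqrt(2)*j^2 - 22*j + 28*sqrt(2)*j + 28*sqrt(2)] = 8*j^3 - 15*sqrt(2)*j^2 + 6*j^2 - 44*j - 10*sqrt(2)*j - 22 + 28*sqrt(2)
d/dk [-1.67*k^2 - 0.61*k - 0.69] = -3.34*k - 0.61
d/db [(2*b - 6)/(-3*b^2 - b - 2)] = 2*(-3*b^2 - b + (b - 3)*(6*b + 1) - 2)/(3*b^2 + b + 2)^2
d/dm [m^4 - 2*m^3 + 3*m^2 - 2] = 2*m*(2*m^2 - 3*m + 3)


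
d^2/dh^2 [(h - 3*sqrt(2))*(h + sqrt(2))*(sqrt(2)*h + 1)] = 6*sqrt(2)*h - 6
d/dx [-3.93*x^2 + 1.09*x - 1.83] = 1.09 - 7.86*x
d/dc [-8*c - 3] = -8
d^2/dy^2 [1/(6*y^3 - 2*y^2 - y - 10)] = 2*(2*(1 - 9*y)*(-6*y^3 + 2*y^2 + y + 10) - (-18*y^2 + 4*y + 1)^2)/(-6*y^3 + 2*y^2 + y + 10)^3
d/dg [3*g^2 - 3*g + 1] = 6*g - 3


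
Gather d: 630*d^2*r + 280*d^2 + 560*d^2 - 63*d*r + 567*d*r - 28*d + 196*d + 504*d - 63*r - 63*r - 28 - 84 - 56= d^2*(630*r + 840) + d*(504*r + 672) - 126*r - 168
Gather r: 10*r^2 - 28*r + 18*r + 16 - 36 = 10*r^2 - 10*r - 20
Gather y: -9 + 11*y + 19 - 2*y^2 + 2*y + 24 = -2*y^2 + 13*y + 34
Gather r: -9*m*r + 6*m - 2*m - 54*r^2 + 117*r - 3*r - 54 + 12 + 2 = 4*m - 54*r^2 + r*(114 - 9*m) - 40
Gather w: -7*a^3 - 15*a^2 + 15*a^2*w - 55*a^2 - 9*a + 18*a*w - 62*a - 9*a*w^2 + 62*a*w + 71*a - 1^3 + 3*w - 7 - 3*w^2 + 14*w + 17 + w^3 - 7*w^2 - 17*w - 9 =-7*a^3 - 70*a^2 + w^3 + w^2*(-9*a - 10) + w*(15*a^2 + 80*a)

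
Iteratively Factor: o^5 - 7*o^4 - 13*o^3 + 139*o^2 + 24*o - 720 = (o - 5)*(o^4 - 2*o^3 - 23*o^2 + 24*o + 144) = (o - 5)*(o - 4)*(o^3 + 2*o^2 - 15*o - 36) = (o - 5)*(o - 4)*(o + 3)*(o^2 - o - 12) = (o - 5)*(o - 4)^2*(o + 3)*(o + 3)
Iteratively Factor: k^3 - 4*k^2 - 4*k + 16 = (k - 4)*(k^2 - 4) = (k - 4)*(k - 2)*(k + 2)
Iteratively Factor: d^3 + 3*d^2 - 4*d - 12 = (d - 2)*(d^2 + 5*d + 6) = (d - 2)*(d + 3)*(d + 2)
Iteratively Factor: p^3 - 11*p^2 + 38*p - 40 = (p - 4)*(p^2 - 7*p + 10) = (p - 4)*(p - 2)*(p - 5)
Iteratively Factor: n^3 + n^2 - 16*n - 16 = (n + 1)*(n^2 - 16) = (n + 1)*(n + 4)*(n - 4)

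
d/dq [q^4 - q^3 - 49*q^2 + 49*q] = 4*q^3 - 3*q^2 - 98*q + 49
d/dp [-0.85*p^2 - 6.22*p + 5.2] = -1.7*p - 6.22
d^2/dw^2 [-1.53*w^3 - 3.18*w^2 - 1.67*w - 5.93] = -9.18*w - 6.36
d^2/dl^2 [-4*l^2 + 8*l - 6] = -8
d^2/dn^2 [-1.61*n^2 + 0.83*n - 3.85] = -3.22000000000000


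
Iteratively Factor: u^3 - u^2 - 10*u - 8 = (u - 4)*(u^2 + 3*u + 2) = (u - 4)*(u + 2)*(u + 1)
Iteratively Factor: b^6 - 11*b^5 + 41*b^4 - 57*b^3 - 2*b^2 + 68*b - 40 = (b - 2)*(b^5 - 9*b^4 + 23*b^3 - 11*b^2 - 24*b + 20) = (b - 2)*(b + 1)*(b^4 - 10*b^3 + 33*b^2 - 44*b + 20) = (b - 2)^2*(b + 1)*(b^3 - 8*b^2 + 17*b - 10) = (b - 5)*(b - 2)^2*(b + 1)*(b^2 - 3*b + 2) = (b - 5)*(b - 2)^2*(b - 1)*(b + 1)*(b - 2)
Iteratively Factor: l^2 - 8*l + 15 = (l - 5)*(l - 3)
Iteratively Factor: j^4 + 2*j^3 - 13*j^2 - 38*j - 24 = (j - 4)*(j^3 + 6*j^2 + 11*j + 6) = (j - 4)*(j + 2)*(j^2 + 4*j + 3) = (j - 4)*(j + 1)*(j + 2)*(j + 3)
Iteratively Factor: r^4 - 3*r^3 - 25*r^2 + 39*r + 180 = (r + 3)*(r^3 - 6*r^2 - 7*r + 60) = (r - 4)*(r + 3)*(r^2 - 2*r - 15) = (r - 5)*(r - 4)*(r + 3)*(r + 3)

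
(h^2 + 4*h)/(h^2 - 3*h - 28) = h/(h - 7)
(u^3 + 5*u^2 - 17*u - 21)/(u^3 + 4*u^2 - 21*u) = (u + 1)/u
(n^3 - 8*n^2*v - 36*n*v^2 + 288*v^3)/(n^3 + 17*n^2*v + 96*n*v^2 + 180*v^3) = (n^2 - 14*n*v + 48*v^2)/(n^2 + 11*n*v + 30*v^2)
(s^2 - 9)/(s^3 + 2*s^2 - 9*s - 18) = 1/(s + 2)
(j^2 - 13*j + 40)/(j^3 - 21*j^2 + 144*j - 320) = 1/(j - 8)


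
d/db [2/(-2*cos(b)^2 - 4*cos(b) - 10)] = -2*(cos(b) + 1)*sin(b)/(cos(b)^2 + 2*cos(b) + 5)^2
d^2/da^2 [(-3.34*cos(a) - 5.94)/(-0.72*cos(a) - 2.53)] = (-10.558702*cos(a) + 1.502424*cos(2*a) - 4.507272)/(0.373248*cos(a)^3 + 3.934656*cos(a)^2 + 13.825944*cos(a) + 16.194277)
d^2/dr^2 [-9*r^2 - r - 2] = -18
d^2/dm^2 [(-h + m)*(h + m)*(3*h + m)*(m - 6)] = -2*h^2 + 18*h*m - 36*h + 12*m^2 - 36*m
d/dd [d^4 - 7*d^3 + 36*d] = 4*d^3 - 21*d^2 + 36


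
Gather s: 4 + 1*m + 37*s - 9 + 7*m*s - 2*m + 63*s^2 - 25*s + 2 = -m + 63*s^2 + s*(7*m + 12) - 3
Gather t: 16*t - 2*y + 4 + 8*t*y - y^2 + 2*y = t*(8*y + 16) - y^2 + 4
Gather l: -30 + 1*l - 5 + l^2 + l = l^2 + 2*l - 35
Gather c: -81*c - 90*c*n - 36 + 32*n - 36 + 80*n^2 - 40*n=c*(-90*n - 81) + 80*n^2 - 8*n - 72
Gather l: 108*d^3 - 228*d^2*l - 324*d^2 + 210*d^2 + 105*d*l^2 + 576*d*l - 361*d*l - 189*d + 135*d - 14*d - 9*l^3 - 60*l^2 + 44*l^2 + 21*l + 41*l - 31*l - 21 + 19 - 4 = 108*d^3 - 114*d^2 - 68*d - 9*l^3 + l^2*(105*d - 16) + l*(-228*d^2 + 215*d + 31) - 6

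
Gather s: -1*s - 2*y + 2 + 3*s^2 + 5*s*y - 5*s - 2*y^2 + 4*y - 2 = 3*s^2 + s*(5*y - 6) - 2*y^2 + 2*y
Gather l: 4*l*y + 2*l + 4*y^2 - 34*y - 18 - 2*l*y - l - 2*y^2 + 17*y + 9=l*(2*y + 1) + 2*y^2 - 17*y - 9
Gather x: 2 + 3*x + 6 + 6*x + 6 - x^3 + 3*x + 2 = -x^3 + 12*x + 16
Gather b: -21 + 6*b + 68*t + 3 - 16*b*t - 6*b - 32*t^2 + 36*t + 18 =-16*b*t - 32*t^2 + 104*t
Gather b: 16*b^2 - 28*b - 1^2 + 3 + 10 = 16*b^2 - 28*b + 12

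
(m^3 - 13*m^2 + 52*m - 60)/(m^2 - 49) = (m^3 - 13*m^2 + 52*m - 60)/(m^2 - 49)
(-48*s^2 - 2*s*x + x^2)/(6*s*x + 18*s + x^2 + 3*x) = (-8*s + x)/(x + 3)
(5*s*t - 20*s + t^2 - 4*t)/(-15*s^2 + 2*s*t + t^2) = (4 - t)/(3*s - t)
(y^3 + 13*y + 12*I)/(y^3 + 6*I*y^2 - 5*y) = (y^2 - I*y + 12)/(y*(y + 5*I))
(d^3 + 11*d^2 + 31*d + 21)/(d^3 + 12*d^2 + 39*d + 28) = (d + 3)/(d + 4)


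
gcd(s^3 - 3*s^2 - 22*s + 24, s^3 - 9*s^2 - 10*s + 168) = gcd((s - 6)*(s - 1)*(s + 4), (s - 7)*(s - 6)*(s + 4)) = s^2 - 2*s - 24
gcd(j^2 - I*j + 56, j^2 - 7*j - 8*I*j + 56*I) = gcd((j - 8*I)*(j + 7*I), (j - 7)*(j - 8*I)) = j - 8*I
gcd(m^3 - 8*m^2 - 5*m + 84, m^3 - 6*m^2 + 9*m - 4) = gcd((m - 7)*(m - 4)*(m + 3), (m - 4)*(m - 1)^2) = m - 4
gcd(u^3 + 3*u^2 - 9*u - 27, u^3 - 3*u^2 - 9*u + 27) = u^2 - 9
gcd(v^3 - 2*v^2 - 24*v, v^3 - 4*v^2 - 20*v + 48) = v^2 - 2*v - 24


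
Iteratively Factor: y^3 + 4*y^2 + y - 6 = (y + 3)*(y^2 + y - 2) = (y - 1)*(y + 3)*(y + 2)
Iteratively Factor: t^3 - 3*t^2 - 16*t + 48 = (t - 4)*(t^2 + t - 12) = (t - 4)*(t - 3)*(t + 4)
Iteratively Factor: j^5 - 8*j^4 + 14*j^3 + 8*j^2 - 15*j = (j)*(j^4 - 8*j^3 + 14*j^2 + 8*j - 15) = j*(j + 1)*(j^3 - 9*j^2 + 23*j - 15) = j*(j - 5)*(j + 1)*(j^2 - 4*j + 3) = j*(j - 5)*(j - 1)*(j + 1)*(j - 3)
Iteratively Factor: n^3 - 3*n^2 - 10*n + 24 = (n - 4)*(n^2 + n - 6) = (n - 4)*(n - 2)*(n + 3)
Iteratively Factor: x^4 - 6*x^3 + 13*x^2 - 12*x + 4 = (x - 2)*(x^3 - 4*x^2 + 5*x - 2) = (x - 2)*(x - 1)*(x^2 - 3*x + 2) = (x - 2)*(x - 1)^2*(x - 2)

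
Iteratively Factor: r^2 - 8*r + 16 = (r - 4)*(r - 4)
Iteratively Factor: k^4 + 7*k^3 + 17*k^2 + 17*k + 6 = (k + 1)*(k^3 + 6*k^2 + 11*k + 6) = (k + 1)*(k + 2)*(k^2 + 4*k + 3) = (k + 1)*(k + 2)*(k + 3)*(k + 1)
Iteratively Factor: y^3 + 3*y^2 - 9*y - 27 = (y + 3)*(y^2 - 9) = (y + 3)^2*(y - 3)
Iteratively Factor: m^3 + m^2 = (m)*(m^2 + m) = m*(m + 1)*(m)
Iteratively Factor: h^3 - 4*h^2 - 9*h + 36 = (h - 4)*(h^2 - 9) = (h - 4)*(h - 3)*(h + 3)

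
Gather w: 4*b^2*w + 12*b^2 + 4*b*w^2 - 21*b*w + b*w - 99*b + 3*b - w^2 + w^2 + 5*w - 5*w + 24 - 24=12*b^2 + 4*b*w^2 - 96*b + w*(4*b^2 - 20*b)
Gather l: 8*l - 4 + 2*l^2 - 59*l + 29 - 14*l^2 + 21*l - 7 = -12*l^2 - 30*l + 18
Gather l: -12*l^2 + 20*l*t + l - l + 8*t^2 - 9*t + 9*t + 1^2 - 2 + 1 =-12*l^2 + 20*l*t + 8*t^2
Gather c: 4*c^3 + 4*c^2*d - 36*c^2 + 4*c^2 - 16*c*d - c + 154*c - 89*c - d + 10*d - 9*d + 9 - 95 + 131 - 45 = 4*c^3 + c^2*(4*d - 32) + c*(64 - 16*d)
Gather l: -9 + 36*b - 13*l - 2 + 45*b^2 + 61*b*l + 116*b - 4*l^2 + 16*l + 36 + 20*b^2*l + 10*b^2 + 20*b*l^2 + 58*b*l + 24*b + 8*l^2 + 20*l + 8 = 55*b^2 + 176*b + l^2*(20*b + 4) + l*(20*b^2 + 119*b + 23) + 33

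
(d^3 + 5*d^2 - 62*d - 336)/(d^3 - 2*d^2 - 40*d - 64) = (d^2 + 13*d + 42)/(d^2 + 6*d + 8)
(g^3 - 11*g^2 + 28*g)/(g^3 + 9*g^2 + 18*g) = (g^2 - 11*g + 28)/(g^2 + 9*g + 18)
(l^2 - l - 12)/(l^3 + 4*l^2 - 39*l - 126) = (l - 4)/(l^2 + l - 42)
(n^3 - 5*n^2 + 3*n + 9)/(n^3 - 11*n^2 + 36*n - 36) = (n^2 - 2*n - 3)/(n^2 - 8*n + 12)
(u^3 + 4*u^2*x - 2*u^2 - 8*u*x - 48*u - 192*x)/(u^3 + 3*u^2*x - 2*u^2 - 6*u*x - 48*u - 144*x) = (u + 4*x)/(u + 3*x)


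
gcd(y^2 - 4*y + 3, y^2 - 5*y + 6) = y - 3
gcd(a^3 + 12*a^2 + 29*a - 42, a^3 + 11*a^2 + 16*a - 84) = a^2 + 13*a + 42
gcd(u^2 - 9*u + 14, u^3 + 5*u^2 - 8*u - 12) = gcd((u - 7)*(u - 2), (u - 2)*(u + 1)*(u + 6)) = u - 2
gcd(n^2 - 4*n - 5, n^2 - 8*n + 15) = n - 5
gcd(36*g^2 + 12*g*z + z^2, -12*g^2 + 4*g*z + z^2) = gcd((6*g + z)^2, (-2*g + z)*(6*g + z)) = 6*g + z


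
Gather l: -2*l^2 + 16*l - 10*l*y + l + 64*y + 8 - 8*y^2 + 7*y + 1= -2*l^2 + l*(17 - 10*y) - 8*y^2 + 71*y + 9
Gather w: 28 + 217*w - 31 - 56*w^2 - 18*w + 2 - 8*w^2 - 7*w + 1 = -64*w^2 + 192*w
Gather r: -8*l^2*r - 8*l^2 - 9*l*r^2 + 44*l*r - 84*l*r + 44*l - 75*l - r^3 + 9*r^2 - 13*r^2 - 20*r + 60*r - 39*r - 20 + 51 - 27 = -8*l^2 - 31*l - r^3 + r^2*(-9*l - 4) + r*(-8*l^2 - 40*l + 1) + 4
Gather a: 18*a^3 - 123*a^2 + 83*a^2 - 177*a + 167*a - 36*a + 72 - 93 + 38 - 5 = 18*a^3 - 40*a^2 - 46*a + 12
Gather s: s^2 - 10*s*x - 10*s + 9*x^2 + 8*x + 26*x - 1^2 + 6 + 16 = s^2 + s*(-10*x - 10) + 9*x^2 + 34*x + 21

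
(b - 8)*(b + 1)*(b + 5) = b^3 - 2*b^2 - 43*b - 40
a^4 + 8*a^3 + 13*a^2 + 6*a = a*(a + 1)^2*(a + 6)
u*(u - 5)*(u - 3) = u^3 - 8*u^2 + 15*u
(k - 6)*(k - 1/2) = k^2 - 13*k/2 + 3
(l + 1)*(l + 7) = l^2 + 8*l + 7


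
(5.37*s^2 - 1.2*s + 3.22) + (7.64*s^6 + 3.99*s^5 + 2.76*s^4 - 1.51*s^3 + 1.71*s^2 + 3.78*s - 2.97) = 7.64*s^6 + 3.99*s^5 + 2.76*s^4 - 1.51*s^3 + 7.08*s^2 + 2.58*s + 0.25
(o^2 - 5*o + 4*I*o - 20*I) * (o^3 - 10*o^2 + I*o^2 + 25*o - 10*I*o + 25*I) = o^5 - 15*o^4 + 5*I*o^4 + 71*o^3 - 75*I*o^3 - 65*o^2 + 375*I*o^2 - 300*o - 625*I*o + 500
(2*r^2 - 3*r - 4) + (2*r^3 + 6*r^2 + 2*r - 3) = 2*r^3 + 8*r^2 - r - 7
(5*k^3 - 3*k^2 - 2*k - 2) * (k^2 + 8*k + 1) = 5*k^5 + 37*k^4 - 21*k^3 - 21*k^2 - 18*k - 2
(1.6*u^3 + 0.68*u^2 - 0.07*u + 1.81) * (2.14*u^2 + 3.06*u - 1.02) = 3.424*u^5 + 6.3512*u^4 + 0.299*u^3 + 2.9656*u^2 + 5.61*u - 1.8462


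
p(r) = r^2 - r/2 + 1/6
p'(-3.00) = -6.50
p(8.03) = 60.63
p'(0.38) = 0.26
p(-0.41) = 0.54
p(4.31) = 16.59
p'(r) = 2*r - 1/2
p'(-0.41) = -1.32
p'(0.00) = -0.50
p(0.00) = 0.17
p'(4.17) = 7.84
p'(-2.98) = -6.46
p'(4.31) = 8.12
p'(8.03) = 15.56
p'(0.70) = 0.90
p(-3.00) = 10.67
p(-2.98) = 10.54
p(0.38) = 0.12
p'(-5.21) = -10.92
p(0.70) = 0.31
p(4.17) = 15.47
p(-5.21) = 29.92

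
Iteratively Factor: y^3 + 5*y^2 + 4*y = (y + 1)*(y^2 + 4*y) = y*(y + 1)*(y + 4)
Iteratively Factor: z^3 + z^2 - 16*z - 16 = (z - 4)*(z^2 + 5*z + 4) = (z - 4)*(z + 4)*(z + 1)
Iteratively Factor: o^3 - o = (o)*(o^2 - 1) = o*(o - 1)*(o + 1)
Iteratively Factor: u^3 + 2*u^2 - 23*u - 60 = (u + 4)*(u^2 - 2*u - 15) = (u - 5)*(u + 4)*(u + 3)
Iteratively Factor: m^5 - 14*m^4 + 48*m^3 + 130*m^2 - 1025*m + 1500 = (m + 4)*(m^4 - 18*m^3 + 120*m^2 - 350*m + 375) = (m - 5)*(m + 4)*(m^3 - 13*m^2 + 55*m - 75) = (m - 5)^2*(m + 4)*(m^2 - 8*m + 15) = (m - 5)^3*(m + 4)*(m - 3)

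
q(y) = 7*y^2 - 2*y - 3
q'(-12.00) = -170.00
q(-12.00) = 1029.00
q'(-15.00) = -212.00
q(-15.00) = 1602.00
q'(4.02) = 54.28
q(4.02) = 102.08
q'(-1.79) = -27.06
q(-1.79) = 23.01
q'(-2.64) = -38.96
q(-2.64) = 51.07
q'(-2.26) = -33.64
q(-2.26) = 37.27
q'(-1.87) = -28.18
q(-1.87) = 25.22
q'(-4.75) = -68.50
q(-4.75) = 164.44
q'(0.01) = -1.86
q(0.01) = -3.02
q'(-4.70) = -67.80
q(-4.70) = 161.03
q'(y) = 14*y - 2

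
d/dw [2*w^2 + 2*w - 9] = 4*w + 2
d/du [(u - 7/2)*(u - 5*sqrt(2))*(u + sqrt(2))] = 3*u^2 - 8*sqrt(2)*u - 7*u - 10 + 14*sqrt(2)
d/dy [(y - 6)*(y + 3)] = 2*y - 3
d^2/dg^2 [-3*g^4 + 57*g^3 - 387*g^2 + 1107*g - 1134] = -36*g^2 + 342*g - 774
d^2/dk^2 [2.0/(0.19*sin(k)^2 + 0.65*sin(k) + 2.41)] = (-0.2888*sin(k)^4 - 0.741*sin(k)^3 + 3.2514*sin(k)^2 + 4.615*sin(k) - 0.1416)/(0.19*sin(k)^2 + 0.65*sin(k) + 2.41)^3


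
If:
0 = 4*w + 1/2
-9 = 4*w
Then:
No Solution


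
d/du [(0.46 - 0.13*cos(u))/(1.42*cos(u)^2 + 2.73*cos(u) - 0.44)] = (-0.1846*cos(u)^2 + 1.3064*cos(u) + 1.1986)*sin(u)/(2.0164*cos(u)^4 + 7.7532*cos(u)^3 + 6.2033*cos(u)^2 - 2.4024*cos(u) + 0.1936)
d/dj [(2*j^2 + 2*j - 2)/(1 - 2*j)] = 2*(-2*j^2 + 2*j - 1)/(4*j^2 - 4*j + 1)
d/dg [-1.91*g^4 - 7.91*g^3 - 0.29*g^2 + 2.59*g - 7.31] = -7.64*g^3 - 23.73*g^2 - 0.58*g + 2.59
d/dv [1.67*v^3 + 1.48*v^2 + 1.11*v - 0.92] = 5.01*v^2 + 2.96*v + 1.11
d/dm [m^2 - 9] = 2*m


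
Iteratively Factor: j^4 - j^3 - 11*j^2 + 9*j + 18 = (j - 2)*(j^3 + j^2 - 9*j - 9) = (j - 2)*(j + 3)*(j^2 - 2*j - 3) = (j - 2)*(j + 1)*(j + 3)*(j - 3)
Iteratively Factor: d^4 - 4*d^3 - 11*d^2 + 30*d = (d)*(d^3 - 4*d^2 - 11*d + 30) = d*(d + 3)*(d^2 - 7*d + 10) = d*(d - 2)*(d + 3)*(d - 5)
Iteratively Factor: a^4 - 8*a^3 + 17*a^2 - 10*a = (a - 1)*(a^3 - 7*a^2 + 10*a) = a*(a - 1)*(a^2 - 7*a + 10) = a*(a - 5)*(a - 1)*(a - 2)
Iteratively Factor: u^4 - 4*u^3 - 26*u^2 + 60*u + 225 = (u - 5)*(u^3 + u^2 - 21*u - 45) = (u - 5)^2*(u^2 + 6*u + 9) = (u - 5)^2*(u + 3)*(u + 3)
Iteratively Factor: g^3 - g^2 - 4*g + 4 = (g - 1)*(g^2 - 4) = (g - 2)*(g - 1)*(g + 2)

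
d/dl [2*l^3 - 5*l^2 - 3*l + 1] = 6*l^2 - 10*l - 3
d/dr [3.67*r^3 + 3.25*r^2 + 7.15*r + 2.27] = 11.01*r^2 + 6.5*r + 7.15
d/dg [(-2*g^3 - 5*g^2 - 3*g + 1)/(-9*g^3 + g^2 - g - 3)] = (-47*g^4 - 50*g^3 + 53*g^2 + 28*g + 10)/(81*g^6 - 18*g^5 + 19*g^4 + 52*g^3 - 5*g^2 + 6*g + 9)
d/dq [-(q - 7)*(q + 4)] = 3 - 2*q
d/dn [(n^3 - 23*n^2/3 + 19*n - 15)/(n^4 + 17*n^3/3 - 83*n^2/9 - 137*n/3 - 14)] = 9*(-9*n^4 + 84*n^3 + 380*n^2 - 696*n - 951)/(81*n^6 + 1404*n^5 + 8802*n^4 + 24312*n^3 + 29353*n^2 + 12684*n + 1764)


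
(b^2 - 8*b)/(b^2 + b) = (b - 8)/(b + 1)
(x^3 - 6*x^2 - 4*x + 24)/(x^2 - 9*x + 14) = (x^2 - 4*x - 12)/(x - 7)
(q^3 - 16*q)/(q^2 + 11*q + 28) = q*(q - 4)/(q + 7)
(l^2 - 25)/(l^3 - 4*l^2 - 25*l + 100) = 1/(l - 4)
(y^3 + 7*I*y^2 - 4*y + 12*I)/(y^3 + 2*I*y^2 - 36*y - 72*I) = (y^2 + 5*I*y + 6)/(y^2 - 36)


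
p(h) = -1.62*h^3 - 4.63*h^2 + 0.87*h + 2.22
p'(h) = -4.86*h^2 - 9.26*h + 0.87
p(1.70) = -17.64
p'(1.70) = -28.92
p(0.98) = -2.90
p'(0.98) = -12.87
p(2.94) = -76.41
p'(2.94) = -68.36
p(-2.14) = -4.97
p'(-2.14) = -1.57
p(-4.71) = 64.68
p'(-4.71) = -63.33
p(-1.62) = -4.45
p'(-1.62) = 3.12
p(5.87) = -479.87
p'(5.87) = -220.95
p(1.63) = -15.68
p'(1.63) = -27.14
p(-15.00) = 4414.92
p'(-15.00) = -953.73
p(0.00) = 2.22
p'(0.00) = 0.87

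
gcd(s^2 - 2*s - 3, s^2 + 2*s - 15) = s - 3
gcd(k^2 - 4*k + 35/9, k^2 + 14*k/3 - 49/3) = k - 7/3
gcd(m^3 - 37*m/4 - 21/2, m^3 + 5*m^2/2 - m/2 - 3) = m^2 + 7*m/2 + 3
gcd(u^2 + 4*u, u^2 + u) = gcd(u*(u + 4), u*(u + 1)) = u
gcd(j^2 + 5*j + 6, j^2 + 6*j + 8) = j + 2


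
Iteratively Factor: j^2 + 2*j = (j)*(j + 2)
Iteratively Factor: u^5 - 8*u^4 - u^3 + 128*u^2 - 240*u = (u - 3)*(u^4 - 5*u^3 - 16*u^2 + 80*u) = (u - 3)*(u + 4)*(u^3 - 9*u^2 + 20*u) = u*(u - 3)*(u + 4)*(u^2 - 9*u + 20) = u*(u - 5)*(u - 3)*(u + 4)*(u - 4)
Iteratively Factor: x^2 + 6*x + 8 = (x + 4)*(x + 2)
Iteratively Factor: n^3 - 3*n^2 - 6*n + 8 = (n + 2)*(n^2 - 5*n + 4) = (n - 4)*(n + 2)*(n - 1)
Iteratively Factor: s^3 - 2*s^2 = (s)*(s^2 - 2*s) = s*(s - 2)*(s)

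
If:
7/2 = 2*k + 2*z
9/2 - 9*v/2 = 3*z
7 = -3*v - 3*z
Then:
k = 47/4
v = 23/3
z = -10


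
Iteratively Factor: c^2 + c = (c)*(c + 1)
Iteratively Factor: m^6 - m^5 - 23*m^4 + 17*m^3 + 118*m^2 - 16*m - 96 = (m - 3)*(m^5 + 2*m^4 - 17*m^3 - 34*m^2 + 16*m + 32) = (m - 3)*(m - 1)*(m^4 + 3*m^3 - 14*m^2 - 48*m - 32) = (m - 3)*(m - 1)*(m + 1)*(m^3 + 2*m^2 - 16*m - 32) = (m - 4)*(m - 3)*(m - 1)*(m + 1)*(m^2 + 6*m + 8) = (m - 4)*(m - 3)*(m - 1)*(m + 1)*(m + 2)*(m + 4)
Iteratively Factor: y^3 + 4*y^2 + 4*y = (y + 2)*(y^2 + 2*y) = y*(y + 2)*(y + 2)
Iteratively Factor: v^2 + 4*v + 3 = (v + 3)*(v + 1)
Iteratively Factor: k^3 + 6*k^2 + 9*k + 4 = (k + 4)*(k^2 + 2*k + 1) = (k + 1)*(k + 4)*(k + 1)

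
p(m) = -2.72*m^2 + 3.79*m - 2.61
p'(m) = 3.79 - 5.44*m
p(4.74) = -45.76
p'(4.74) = -22.00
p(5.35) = -60.19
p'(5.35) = -25.31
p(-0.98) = -8.94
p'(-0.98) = 9.12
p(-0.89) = -8.14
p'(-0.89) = 8.63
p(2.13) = -6.88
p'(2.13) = -7.80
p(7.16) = -114.92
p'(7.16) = -35.16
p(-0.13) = -3.15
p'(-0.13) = 4.50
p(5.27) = -58.18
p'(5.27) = -24.88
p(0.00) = -2.61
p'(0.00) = 3.79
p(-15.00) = -671.46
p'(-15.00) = 85.39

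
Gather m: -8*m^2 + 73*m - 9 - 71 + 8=-8*m^2 + 73*m - 72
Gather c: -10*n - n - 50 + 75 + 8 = 33 - 11*n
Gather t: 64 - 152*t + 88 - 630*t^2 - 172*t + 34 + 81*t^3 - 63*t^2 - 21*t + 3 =81*t^3 - 693*t^2 - 345*t + 189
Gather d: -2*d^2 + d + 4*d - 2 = -2*d^2 + 5*d - 2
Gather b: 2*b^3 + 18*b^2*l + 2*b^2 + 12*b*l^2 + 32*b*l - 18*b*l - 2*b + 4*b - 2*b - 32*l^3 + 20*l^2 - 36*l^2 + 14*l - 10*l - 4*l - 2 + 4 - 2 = 2*b^3 + b^2*(18*l + 2) + b*(12*l^2 + 14*l) - 32*l^3 - 16*l^2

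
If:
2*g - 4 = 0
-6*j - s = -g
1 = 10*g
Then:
No Solution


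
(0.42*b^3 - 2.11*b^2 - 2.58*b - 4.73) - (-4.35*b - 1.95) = 0.42*b^3 - 2.11*b^2 + 1.77*b - 2.78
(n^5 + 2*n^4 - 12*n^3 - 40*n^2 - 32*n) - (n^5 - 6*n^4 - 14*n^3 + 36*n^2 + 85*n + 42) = 8*n^4 + 2*n^3 - 76*n^2 - 117*n - 42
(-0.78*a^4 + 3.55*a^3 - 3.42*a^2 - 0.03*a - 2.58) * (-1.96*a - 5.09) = 1.5288*a^5 - 2.9878*a^4 - 11.3663*a^3 + 17.4666*a^2 + 5.2095*a + 13.1322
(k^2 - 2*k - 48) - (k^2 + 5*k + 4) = -7*k - 52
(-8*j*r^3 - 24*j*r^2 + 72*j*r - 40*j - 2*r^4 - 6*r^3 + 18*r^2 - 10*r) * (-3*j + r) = 24*j^2*r^3 + 72*j^2*r^2 - 216*j^2*r + 120*j^2 - 2*j*r^4 - 6*j*r^3 + 18*j*r^2 - 10*j*r - 2*r^5 - 6*r^4 + 18*r^3 - 10*r^2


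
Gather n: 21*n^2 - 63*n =21*n^2 - 63*n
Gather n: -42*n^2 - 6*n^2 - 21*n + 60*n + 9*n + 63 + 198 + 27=-48*n^2 + 48*n + 288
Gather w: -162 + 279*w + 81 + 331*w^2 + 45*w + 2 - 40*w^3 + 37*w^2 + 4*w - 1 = -40*w^3 + 368*w^2 + 328*w - 80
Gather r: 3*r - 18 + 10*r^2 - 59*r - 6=10*r^2 - 56*r - 24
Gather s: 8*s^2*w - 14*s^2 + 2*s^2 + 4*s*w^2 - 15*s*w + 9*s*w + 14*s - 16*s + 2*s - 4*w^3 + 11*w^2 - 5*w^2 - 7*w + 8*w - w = s^2*(8*w - 12) + s*(4*w^2 - 6*w) - 4*w^3 + 6*w^2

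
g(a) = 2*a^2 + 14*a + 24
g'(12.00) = 62.00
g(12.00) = 480.00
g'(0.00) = 14.00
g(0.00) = 24.00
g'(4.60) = 32.40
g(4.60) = 130.72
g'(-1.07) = 9.72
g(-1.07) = 11.31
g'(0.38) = 15.52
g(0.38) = 29.61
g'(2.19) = 22.76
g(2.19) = 64.25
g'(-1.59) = 7.64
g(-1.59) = 6.80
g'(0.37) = 15.48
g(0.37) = 29.45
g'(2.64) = 24.56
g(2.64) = 74.90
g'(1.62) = 20.48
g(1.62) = 51.93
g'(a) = 4*a + 14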